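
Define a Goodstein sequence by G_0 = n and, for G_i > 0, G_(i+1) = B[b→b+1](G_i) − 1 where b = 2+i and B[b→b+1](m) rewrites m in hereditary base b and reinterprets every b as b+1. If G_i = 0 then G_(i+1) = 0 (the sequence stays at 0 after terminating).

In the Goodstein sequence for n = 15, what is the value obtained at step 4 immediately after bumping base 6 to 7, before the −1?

6588345

(0) 15|_2 = 2^(2 + 1) + 2^2 + 2 + 1 ↦ 3^(3 + 1) + 3^3 + 3 + 1|_3 = 112 ⇒ 111
(1) 111|_3 = 3^(3 + 1) + 3^3 + 3 ↦ 4^(4 + 1) + 4^4 + 4|_4 = 1284 ⇒ 1283
(2) 1283|_4 = 4^(4 + 1) + 4^4 + 3 ↦ 5^(5 + 1) + 5^5 + 3|_5 = 18753 ⇒ 18752
(3) 18752|_5 = 5^(5 + 1) + 5^5 + 2 ↦ 6^(6 + 1) + 6^6 + 2|_6 = 326594 ⇒ 326593
(4) 326593|_6 = 6^(6 + 1) + 6^6 + 1 ↦ 7^(7 + 1) + 7^7 + 1|_7 = 6588345 ⇒ 6588344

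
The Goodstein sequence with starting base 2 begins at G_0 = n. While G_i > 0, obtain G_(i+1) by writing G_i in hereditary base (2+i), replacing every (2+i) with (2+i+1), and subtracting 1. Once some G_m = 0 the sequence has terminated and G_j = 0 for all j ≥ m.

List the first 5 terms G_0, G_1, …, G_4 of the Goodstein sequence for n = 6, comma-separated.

step 0: 6 = 2^2 + 2; sub 3 for 2: 3^3 + 3; = 30; G_1 = 30−1 = 29
step 1: 29 = 3^3 + 2; sub 4 for 3: 4^4 + 2; = 258; G_2 = 258−1 = 257
step 2: 257 = 4^4 + 1; sub 5 for 4: 5^5 + 1; = 3126; G_3 = 3126−1 = 3125
step 3: 3125 = 5^5; sub 6 for 5: 6^6; = 46656; G_4 = 46656−1 = 46655

6, 29, 257, 3125, 46655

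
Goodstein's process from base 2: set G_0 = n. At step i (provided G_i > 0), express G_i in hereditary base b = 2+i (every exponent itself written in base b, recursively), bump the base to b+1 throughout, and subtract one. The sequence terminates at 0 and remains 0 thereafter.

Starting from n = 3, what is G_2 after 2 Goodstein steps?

3

[0] 3 ≡ 2 + 1 (base 2). Lift 3: 4. −1: 3.
[1] 3 ≡ 3 (base 3). Lift 4: 4. −1: 3.
[2] 3 ≡ 3 (base 4). Lift 5: 3. −1: 2.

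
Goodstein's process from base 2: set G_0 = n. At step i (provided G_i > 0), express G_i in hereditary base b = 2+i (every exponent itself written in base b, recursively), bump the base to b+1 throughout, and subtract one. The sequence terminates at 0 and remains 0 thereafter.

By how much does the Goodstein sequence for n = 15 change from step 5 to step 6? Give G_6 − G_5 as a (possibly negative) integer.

144406599

G_0=15  [base 2] 2^(2 + 1) + 2^2 + 2 + 1  →[2↦3]→  3^(3 + 1) + 3^3 + 3 + 1 = 112  −1 ⇒ G_1=111
G_1=111  [base 3] 3^(3 + 1) + 3^3 + 3  →[3↦4]→  4^(4 + 1) + 4^4 + 4 = 1284  −1 ⇒ G_2=1283
G_2=1283  [base 4] 4^(4 + 1) + 4^4 + 3  →[4↦5]→  5^(5 + 1) + 5^5 + 3 = 18753  −1 ⇒ G_3=18752
G_3=18752  [base 5] 5^(5 + 1) + 5^5 + 2  →[5↦6]→  6^(6 + 1) + 6^6 + 2 = 326594  −1 ⇒ G_4=326593
G_4=326593  [base 6] 6^(6 + 1) + 6^6 + 1  →[6↦7]→  7^(7 + 1) + 7^7 + 1 = 6588345  −1 ⇒ G_5=6588344
G_5=6588344  [base 7] 7^(7 + 1) + 7^7  →[7↦8]→  8^(8 + 1) + 8^8 = 150994944  −1 ⇒ G_6=150994943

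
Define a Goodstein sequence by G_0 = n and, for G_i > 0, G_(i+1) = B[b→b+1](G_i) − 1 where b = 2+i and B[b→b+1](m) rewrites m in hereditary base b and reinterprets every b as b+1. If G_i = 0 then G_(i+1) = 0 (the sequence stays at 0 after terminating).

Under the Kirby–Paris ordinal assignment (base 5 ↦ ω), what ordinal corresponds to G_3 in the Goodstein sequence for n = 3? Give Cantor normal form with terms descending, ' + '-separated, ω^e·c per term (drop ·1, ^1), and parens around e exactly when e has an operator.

2

step 0: 3 = 2 + 1; sub 3 for 2: 3 + 1; = 4; G_1 = 4−1 = 3
step 1: 3 = 3; sub 4 for 3: 4; = 4; G_2 = 4−1 = 3
step 2: 3 = 3; sub 5 for 4: 3; = 3; G_3 = 3−1 = 2
step 3: 2 = 2; sub 6 for 5: 2; = 2; G_4 = 2−1 = 1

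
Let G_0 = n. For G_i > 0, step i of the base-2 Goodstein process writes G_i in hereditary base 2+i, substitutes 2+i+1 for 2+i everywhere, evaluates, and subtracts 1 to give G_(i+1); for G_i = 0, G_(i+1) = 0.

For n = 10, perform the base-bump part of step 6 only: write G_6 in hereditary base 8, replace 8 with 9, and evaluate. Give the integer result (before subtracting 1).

(0) 10|_2 = 2^(2 + 1) + 2 ↦ 3^(3 + 1) + 3|_3 = 84 ⇒ 83
(1) 83|_3 = 3^(3 + 1) + 2 ↦ 4^(4 + 1) + 2|_4 = 1026 ⇒ 1025
(2) 1025|_4 = 4^(4 + 1) + 1 ↦ 5^(5 + 1) + 1|_5 = 15626 ⇒ 15625
(3) 15625|_5 = 5^(5 + 1) ↦ 6^(6 + 1)|_6 = 279936 ⇒ 279935
(4) 279935|_6 = 5·6^6 + 5·6^5 + 5·6^4 + 5·6^3 + 5·6^2 + 5·6 + 5 ↦ 5·7^7 + 5·7^5 + 5·7^4 + 5·7^3 + 5·7^2 + 5·7 + 5|_7 = 4215755 ⇒ 4215754
(5) 4215754|_7 = 5·7^7 + 5·7^5 + 5·7^4 + 5·7^3 + 5·7^2 + 5·7 + 4 ↦ 5·8^8 + 5·8^5 + 5·8^4 + 5·8^3 + 5·8^2 + 5·8 + 4|_8 = 84073324 ⇒ 84073323
(6) 84073323|_8 = 5·8^8 + 5·8^5 + 5·8^4 + 5·8^3 + 5·8^2 + 5·8 + 3 ↦ 5·9^9 + 5·9^5 + 5·9^4 + 5·9^3 + 5·9^2 + 5·9 + 3|_9 = 1937434593 ⇒ 1937434592

1937434593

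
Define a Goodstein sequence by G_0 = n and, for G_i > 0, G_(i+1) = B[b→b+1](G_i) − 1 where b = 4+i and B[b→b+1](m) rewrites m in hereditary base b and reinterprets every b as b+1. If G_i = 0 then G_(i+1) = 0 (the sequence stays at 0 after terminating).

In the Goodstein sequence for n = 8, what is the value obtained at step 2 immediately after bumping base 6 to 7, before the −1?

10

base 4: 8 = 2·4; at 5: 2·5 = 10; next = 9
base 5: 9 = 5 + 4; at 6: 6 + 4 = 10; next = 9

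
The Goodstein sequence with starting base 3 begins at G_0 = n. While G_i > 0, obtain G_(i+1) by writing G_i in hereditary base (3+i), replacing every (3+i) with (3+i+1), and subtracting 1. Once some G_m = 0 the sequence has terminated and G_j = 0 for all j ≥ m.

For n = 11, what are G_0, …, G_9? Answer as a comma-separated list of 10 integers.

G_0 = 11. HB_3(11) = 3^2 + 2. Bump = 18. G_1 = 17.
G_1 = 17. HB_4(17) = 4^2 + 1. Bump = 26. G_2 = 25.
G_2 = 25. HB_5(25) = 5^2. Bump = 36. G_3 = 35.
G_3 = 35. HB_6(35) = 5·6 + 5. Bump = 40. G_4 = 39.
G_4 = 39. HB_7(39) = 5·7 + 4. Bump = 44. G_5 = 43.
G_5 = 43. HB_8(43) = 5·8 + 3. Bump = 48. G_6 = 47.
G_6 = 47. HB_9(47) = 5·9 + 2. Bump = 52. G_7 = 51.
G_7 = 51. HB_10(51) = 5·10 + 1. Bump = 56. G_8 = 55.
G_8 = 55. HB_11(55) = 5·11. Bump = 60. G_9 = 59.

11, 17, 25, 35, 39, 43, 47, 51, 55, 59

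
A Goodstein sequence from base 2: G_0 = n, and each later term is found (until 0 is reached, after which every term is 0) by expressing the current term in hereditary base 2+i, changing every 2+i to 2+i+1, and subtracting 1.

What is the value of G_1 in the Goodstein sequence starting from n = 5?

27

step 0: 5 = 2^2 + 1; sub 3 for 2: 3^3 + 1; = 28; G_1 = 28−1 = 27
step 1: 27 = 3^3; sub 4 for 3: 4^4; = 256; G_2 = 256−1 = 255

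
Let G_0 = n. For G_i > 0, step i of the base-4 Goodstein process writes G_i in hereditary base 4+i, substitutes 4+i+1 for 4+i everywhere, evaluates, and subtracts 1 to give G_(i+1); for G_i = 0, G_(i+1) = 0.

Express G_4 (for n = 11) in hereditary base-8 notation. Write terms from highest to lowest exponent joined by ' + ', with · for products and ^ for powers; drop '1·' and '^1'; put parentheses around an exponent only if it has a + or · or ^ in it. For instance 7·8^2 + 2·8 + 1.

G_0=11  [base 4] 2·4 + 3  →[4↦5]→  2·5 + 3 = 13  −1 ⇒ G_1=12
G_1=12  [base 5] 2·5 + 2  →[5↦6]→  2·6 + 2 = 14  −1 ⇒ G_2=13
G_2=13  [base 6] 2·6 + 1  →[6↦7]→  2·7 + 1 = 15  −1 ⇒ G_3=14
G_3=14  [base 7] 2·7  →[7↦8]→  2·8 = 16  −1 ⇒ G_4=15
G_4=15  [base 8] 8 + 7  →[8↦9]→  9 + 7 = 16  −1 ⇒ G_5=15

8 + 7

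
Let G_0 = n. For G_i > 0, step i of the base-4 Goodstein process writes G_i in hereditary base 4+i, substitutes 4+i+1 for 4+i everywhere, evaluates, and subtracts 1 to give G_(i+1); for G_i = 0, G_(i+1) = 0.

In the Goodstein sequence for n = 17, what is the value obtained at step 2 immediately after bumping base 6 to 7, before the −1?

40

step 0: 17 = 4^2 + 1; sub 5 for 4: 5^2 + 1; = 26; G_1 = 26−1 = 25
step 1: 25 = 5^2; sub 6 for 5: 6^2; = 36; G_2 = 36−1 = 35
step 2: 35 = 5·6 + 5; sub 7 for 6: 5·7 + 5; = 40; G_3 = 40−1 = 39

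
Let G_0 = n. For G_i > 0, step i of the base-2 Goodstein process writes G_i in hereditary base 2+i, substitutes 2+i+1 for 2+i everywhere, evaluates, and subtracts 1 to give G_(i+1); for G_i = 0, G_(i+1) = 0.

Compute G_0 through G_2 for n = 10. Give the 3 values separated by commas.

10, 83, 1025

10 —HB2→ 2^(2 + 1) + 2 —bump→ 3^(3 + 1) + 3 = 84 —(−1)→ 83
83 —HB3→ 3^(3 + 1) + 2 —bump→ 4^(4 + 1) + 2 = 1026 —(−1)→ 1025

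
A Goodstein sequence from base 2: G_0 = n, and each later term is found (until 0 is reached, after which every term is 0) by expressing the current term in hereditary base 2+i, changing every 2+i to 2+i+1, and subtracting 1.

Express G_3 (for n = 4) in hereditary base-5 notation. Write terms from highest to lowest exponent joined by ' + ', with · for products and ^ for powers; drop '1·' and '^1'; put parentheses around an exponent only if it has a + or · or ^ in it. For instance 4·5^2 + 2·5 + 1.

(0) 4|_2 = 2^2 ↦ 3^3|_3 = 27 ⇒ 26
(1) 26|_3 = 2·3^2 + 2·3 + 2 ↦ 2·4^2 + 2·4 + 2|_4 = 42 ⇒ 41
(2) 41|_4 = 2·4^2 + 2·4 + 1 ↦ 2·5^2 + 2·5 + 1|_5 = 61 ⇒ 60

2·5^2 + 2·5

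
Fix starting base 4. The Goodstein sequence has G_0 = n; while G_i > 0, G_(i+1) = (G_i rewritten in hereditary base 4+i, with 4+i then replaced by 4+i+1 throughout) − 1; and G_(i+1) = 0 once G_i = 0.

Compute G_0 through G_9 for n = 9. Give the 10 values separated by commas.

9, 10, 11, 11, 11, 11, 11, 11, 11, 10

[0] 9 ≡ 2·4 + 1 (base 4). Lift 5: 11. −1: 10.
[1] 10 ≡ 2·5 (base 5). Lift 6: 12. −1: 11.
[2] 11 ≡ 6 + 5 (base 6). Lift 7: 12. −1: 11.
[3] 11 ≡ 7 + 4 (base 7). Lift 8: 12. −1: 11.
[4] 11 ≡ 8 + 3 (base 8). Lift 9: 12. −1: 11.
[5] 11 ≡ 9 + 2 (base 9). Lift 10: 12. −1: 11.
[6] 11 ≡ 10 + 1 (base 10). Lift 11: 12. −1: 11.
[7] 11 ≡ 11 (base 11). Lift 12: 12. −1: 11.
[8] 11 ≡ 11 (base 12). Lift 13: 11. −1: 10.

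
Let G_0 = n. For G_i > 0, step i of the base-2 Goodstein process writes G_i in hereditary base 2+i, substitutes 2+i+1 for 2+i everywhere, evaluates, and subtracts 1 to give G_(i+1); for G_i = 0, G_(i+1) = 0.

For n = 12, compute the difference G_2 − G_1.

base 2: 12 = 2^(2 + 1) + 2^2; at 3: 3^(3 + 1) + 3^3 = 108; next = 107
base 3: 107 = 3^(3 + 1) + 2·3^2 + 2·3 + 2; at 4: 4^(4 + 1) + 2·4^2 + 2·4 + 2 = 1066; next = 1065

958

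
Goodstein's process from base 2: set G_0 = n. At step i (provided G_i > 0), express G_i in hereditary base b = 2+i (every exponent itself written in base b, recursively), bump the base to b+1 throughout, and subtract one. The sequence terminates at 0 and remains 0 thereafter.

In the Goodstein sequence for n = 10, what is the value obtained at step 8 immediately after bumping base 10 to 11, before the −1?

1426559238831

i=0: 10 = 2^(2 + 1) + 2 (b=2); 2→3: 3^(3 + 1) + 3 = 84; 84−1 = 83
i=1: 83 = 3^(3 + 1) + 2 (b=3); 3→4: 4^(4 + 1) + 2 = 1026; 1026−1 = 1025
i=2: 1025 = 4^(4 + 1) + 1 (b=4); 4→5: 5^(5 + 1) + 1 = 15626; 15626−1 = 15625
i=3: 15625 = 5^(5 + 1) (b=5); 5→6: 6^(6 + 1) = 279936; 279936−1 = 279935
i=4: 279935 = 5·6^6 + 5·6^5 + 5·6^4 + 5·6^3 + 5·6^2 + 5·6 + 5 (b=6); 6→7: 5·7^7 + 5·7^5 + 5·7^4 + 5·7^3 + 5·7^2 + 5·7 + 5 = 4215755; 4215755−1 = 4215754
i=5: 4215754 = 5·7^7 + 5·7^5 + 5·7^4 + 5·7^3 + 5·7^2 + 5·7 + 4 (b=7); 7→8: 5·8^8 + 5·8^5 + 5·8^4 + 5·8^3 + 5·8^2 + 5·8 + 4 = 84073324; 84073324−1 = 84073323
i=6: 84073323 = 5·8^8 + 5·8^5 + 5·8^4 + 5·8^3 + 5·8^2 + 5·8 + 3 (b=8); 8→9: 5·9^9 + 5·9^5 + 5·9^4 + 5·9^3 + 5·9^2 + 5·9 + 3 = 1937434593; 1937434593−1 = 1937434592
i=7: 1937434592 = 5·9^9 + 5·9^5 + 5·9^4 + 5·9^3 + 5·9^2 + 5·9 + 2 (b=9); 9→10: 5·10^10 + 5·10^5 + 5·10^4 + 5·10^3 + 5·10^2 + 5·10 + 2 = 50000555552; 50000555552−1 = 50000555551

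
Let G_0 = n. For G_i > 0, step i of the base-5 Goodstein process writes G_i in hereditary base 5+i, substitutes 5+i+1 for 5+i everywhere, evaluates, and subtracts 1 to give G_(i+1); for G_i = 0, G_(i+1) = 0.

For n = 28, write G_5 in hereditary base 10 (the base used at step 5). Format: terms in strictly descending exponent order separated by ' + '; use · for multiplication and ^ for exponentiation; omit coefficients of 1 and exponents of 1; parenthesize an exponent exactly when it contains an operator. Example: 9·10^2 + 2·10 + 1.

(0) 28|_5 = 5^2 + 3 ↦ 6^2 + 3|_6 = 39 ⇒ 38
(1) 38|_6 = 6^2 + 2 ↦ 7^2 + 2|_7 = 51 ⇒ 50
(2) 50|_7 = 7^2 + 1 ↦ 8^2 + 1|_8 = 65 ⇒ 64
(3) 64|_8 = 8^2 ↦ 9^2|_9 = 81 ⇒ 80
(4) 80|_9 = 8·9 + 8 ↦ 8·10 + 8|_10 = 88 ⇒ 87
(5) 87|_10 = 8·10 + 7 ↦ 8·11 + 7|_11 = 95 ⇒ 94

8·10 + 7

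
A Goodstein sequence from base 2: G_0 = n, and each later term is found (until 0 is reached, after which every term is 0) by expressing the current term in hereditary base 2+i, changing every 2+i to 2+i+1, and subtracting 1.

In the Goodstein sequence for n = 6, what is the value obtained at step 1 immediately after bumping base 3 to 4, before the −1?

258

6 —HB2→ 2^2 + 2 —bump→ 3^3 + 3 = 30 —(−1)→ 29
29 —HB3→ 3^3 + 2 —bump→ 4^4 + 2 = 258 —(−1)→ 257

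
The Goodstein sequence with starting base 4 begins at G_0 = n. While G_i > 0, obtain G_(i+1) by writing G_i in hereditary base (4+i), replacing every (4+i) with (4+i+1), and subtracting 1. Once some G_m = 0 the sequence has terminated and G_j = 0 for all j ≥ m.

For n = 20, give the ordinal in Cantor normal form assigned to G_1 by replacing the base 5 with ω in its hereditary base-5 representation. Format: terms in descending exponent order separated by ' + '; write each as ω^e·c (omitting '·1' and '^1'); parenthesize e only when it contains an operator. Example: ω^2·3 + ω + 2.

G_0=20  [base 4] 4^2 + 4  →[4↦5]→  5^2 + 5 = 30  −1 ⇒ G_1=29
G_1=29  [base 5] 5^2 + 4  →[5↦6]→  6^2 + 4 = 40  −1 ⇒ G_2=39

ω^2 + 4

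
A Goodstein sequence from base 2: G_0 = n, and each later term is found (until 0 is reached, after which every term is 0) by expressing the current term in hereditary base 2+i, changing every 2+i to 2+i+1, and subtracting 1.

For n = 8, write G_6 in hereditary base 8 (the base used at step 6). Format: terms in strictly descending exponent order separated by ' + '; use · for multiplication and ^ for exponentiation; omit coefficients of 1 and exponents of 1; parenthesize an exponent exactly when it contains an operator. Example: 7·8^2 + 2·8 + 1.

2·8^8 + 2·8^2 + 8 + 3

G_0=8  [base 2] 2^(2 + 1)  →[2↦3]→  3^(3 + 1) = 81  −1 ⇒ G_1=80
G_1=80  [base 3] 2·3^3 + 2·3^2 + 2·3 + 2  →[3↦4]→  2·4^4 + 2·4^2 + 2·4 + 2 = 554  −1 ⇒ G_2=553
G_2=553  [base 4] 2·4^4 + 2·4^2 + 2·4 + 1  →[4↦5]→  2·5^5 + 2·5^2 + 2·5 + 1 = 6311  −1 ⇒ G_3=6310
G_3=6310  [base 5] 2·5^5 + 2·5^2 + 2·5  →[5↦6]→  2·6^6 + 2·6^2 + 2·6 = 93396  −1 ⇒ G_4=93395
G_4=93395  [base 6] 2·6^6 + 2·6^2 + 6 + 5  →[6↦7]→  2·7^7 + 2·7^2 + 7 + 5 = 1647196  −1 ⇒ G_5=1647195
G_5=1647195  [base 7] 2·7^7 + 2·7^2 + 7 + 4  →[7↦8]→  2·8^8 + 2·8^2 + 8 + 4 = 33554572  −1 ⇒ G_6=33554571
G_6=33554571  [base 8] 2·8^8 + 2·8^2 + 8 + 3  →[8↦9]→  2·9^9 + 2·9^2 + 9 + 3 = 774841152  −1 ⇒ G_7=774841151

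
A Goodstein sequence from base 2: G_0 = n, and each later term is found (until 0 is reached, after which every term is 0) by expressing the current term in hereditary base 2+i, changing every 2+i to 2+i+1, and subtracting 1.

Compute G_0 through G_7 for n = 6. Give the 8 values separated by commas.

i=0: 6 = 2^2 + 2 (b=2); 2→3: 3^3 + 3 = 30; 30−1 = 29
i=1: 29 = 3^3 + 2 (b=3); 3→4: 4^4 + 2 = 258; 258−1 = 257
i=2: 257 = 4^4 + 1 (b=4); 4→5: 5^5 + 1 = 3126; 3126−1 = 3125
i=3: 3125 = 5^5 (b=5); 5→6: 6^6 = 46656; 46656−1 = 46655
i=4: 46655 = 5·6^5 + 5·6^4 + 5·6^3 + 5·6^2 + 5·6 + 5 (b=6); 6→7: 5·7^5 + 5·7^4 + 5·7^3 + 5·7^2 + 5·7 + 5 = 98040; 98040−1 = 98039
i=5: 98039 = 5·7^5 + 5·7^4 + 5·7^3 + 5·7^2 + 5·7 + 4 (b=7); 7→8: 5·8^5 + 5·8^4 + 5·8^3 + 5·8^2 + 5·8 + 4 = 187244; 187244−1 = 187243
i=6: 187243 = 5·8^5 + 5·8^4 + 5·8^3 + 5·8^2 + 5·8 + 3 (b=8); 8→9: 5·9^5 + 5·9^4 + 5·9^3 + 5·9^2 + 5·9 + 3 = 332148; 332148−1 = 332147

6, 29, 257, 3125, 46655, 98039, 187243, 332147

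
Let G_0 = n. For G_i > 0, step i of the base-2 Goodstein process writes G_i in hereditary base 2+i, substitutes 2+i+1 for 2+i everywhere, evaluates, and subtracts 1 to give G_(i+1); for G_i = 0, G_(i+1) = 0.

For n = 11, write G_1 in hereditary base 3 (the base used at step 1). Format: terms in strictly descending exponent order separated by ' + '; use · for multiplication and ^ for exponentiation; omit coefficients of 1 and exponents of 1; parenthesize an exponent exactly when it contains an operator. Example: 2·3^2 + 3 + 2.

3^(3 + 1) + 3

(0) 11|_2 = 2^(2 + 1) + 2 + 1 ↦ 3^(3 + 1) + 3 + 1|_3 = 85 ⇒ 84
(1) 84|_3 = 3^(3 + 1) + 3 ↦ 4^(4 + 1) + 4|_4 = 1028 ⇒ 1027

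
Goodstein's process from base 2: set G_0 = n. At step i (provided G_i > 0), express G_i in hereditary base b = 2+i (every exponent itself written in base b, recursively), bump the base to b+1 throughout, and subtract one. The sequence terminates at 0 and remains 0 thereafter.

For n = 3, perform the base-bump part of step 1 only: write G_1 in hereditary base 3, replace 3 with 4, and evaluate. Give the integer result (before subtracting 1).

4

step 0: 3 = 2 + 1; sub 3 for 2: 3 + 1; = 4; G_1 = 4−1 = 3
step 1: 3 = 3; sub 4 for 3: 4; = 4; G_2 = 4−1 = 3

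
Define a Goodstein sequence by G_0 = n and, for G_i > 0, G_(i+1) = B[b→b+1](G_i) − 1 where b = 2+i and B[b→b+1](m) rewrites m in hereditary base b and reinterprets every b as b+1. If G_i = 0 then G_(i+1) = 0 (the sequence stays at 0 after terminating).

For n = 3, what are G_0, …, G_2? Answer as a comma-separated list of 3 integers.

3, 3, 3

(0) 3|_2 = 2 + 1 ↦ 3 + 1|_3 = 4 ⇒ 3
(1) 3|_3 = 3 ↦ 4|_4 = 4 ⇒ 3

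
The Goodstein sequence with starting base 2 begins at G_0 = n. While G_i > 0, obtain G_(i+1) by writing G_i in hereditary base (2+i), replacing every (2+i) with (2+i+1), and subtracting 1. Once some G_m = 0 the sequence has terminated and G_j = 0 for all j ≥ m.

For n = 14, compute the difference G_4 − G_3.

G_0 = 14. HB_2(14) = 2^(2 + 1) + 2^2 + 2. Bump = 111. G_1 = 110.
G_1 = 110. HB_3(110) = 3^(3 + 1) + 3^3 + 2. Bump = 1282. G_2 = 1281.
G_2 = 1281. HB_4(1281) = 4^(4 + 1) + 4^4 + 1. Bump = 18751. G_3 = 18750.
G_3 = 18750. HB_5(18750) = 5^(5 + 1) + 5^5. Bump = 326592. G_4 = 326591.

307841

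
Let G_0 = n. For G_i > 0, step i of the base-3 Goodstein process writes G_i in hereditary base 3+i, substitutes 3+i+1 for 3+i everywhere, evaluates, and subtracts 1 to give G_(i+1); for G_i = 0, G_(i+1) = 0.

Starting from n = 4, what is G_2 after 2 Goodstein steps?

[0] 4 ≡ 3 + 1 (base 3). Lift 4: 5. −1: 4.
[1] 4 ≡ 4 (base 4). Lift 5: 5. −1: 4.
[2] 4 ≡ 4 (base 5). Lift 6: 4. −1: 3.

4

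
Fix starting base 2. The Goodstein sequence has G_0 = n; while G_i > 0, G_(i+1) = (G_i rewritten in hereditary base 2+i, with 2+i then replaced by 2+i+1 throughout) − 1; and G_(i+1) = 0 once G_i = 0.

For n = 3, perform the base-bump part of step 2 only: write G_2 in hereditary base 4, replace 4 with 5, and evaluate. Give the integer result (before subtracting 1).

3

[0] 3 ≡ 2 + 1 (base 2). Lift 3: 4. −1: 3.
[1] 3 ≡ 3 (base 3). Lift 4: 4. −1: 3.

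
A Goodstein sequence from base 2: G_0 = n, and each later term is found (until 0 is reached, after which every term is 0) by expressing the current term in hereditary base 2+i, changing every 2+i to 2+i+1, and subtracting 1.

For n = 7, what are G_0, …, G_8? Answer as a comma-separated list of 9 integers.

7, 30, 259, 3127, 46657, 823543, 16777215, 37665879, 77777775

G_0 = 7. HB_2(7) = 2^2 + 2 + 1. Bump = 31. G_1 = 30.
G_1 = 30. HB_3(30) = 3^3 + 3. Bump = 260. G_2 = 259.
G_2 = 259. HB_4(259) = 4^4 + 3. Bump = 3128. G_3 = 3127.
G_3 = 3127. HB_5(3127) = 5^5 + 2. Bump = 46658. G_4 = 46657.
G_4 = 46657. HB_6(46657) = 6^6 + 1. Bump = 823544. G_5 = 823543.
G_5 = 823543. HB_7(823543) = 7^7. Bump = 16777216. G_6 = 16777215.
G_6 = 16777215. HB_8(16777215) = 7·8^7 + 7·8^6 + 7·8^5 + 7·8^4 + 7·8^3 + 7·8^2 + 7·8 + 7. Bump = 37665880. G_7 = 37665879.
G_7 = 37665879. HB_9(37665879) = 7·9^7 + 7·9^6 + 7·9^5 + 7·9^4 + 7·9^3 + 7·9^2 + 7·9 + 6. Bump = 77777776. G_8 = 77777775.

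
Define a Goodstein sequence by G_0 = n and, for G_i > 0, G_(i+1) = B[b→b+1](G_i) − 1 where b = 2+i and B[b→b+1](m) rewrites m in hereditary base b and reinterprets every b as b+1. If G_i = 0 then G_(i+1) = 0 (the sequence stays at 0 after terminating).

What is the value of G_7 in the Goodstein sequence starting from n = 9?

1162263921

9 —HB2→ 2^(2 + 1) + 1 —bump→ 3^(3 + 1) + 1 = 82 —(−1)→ 81
81 —HB3→ 3^(3 + 1) —bump→ 4^(4 + 1) = 1024 —(−1)→ 1023
1023 —HB4→ 3·4^4 + 3·4^3 + 3·4^2 + 3·4 + 3 —bump→ 3·5^5 + 3·5^3 + 3·5^2 + 3·5 + 3 = 9843 —(−1)→ 9842
9842 —HB5→ 3·5^5 + 3·5^3 + 3·5^2 + 3·5 + 2 —bump→ 3·6^6 + 3·6^3 + 3·6^2 + 3·6 + 2 = 140744 —(−1)→ 140743
140743 —HB6→ 3·6^6 + 3·6^3 + 3·6^2 + 3·6 + 1 —bump→ 3·7^7 + 3·7^3 + 3·7^2 + 3·7 + 1 = 2471827 —(−1)→ 2471826
2471826 —HB7→ 3·7^7 + 3·7^3 + 3·7^2 + 3·7 —bump→ 3·8^8 + 3·8^3 + 3·8^2 + 3·8 = 50333400 —(−1)→ 50333399
50333399 —HB8→ 3·8^8 + 3·8^3 + 3·8^2 + 2·8 + 7 —bump→ 3·9^9 + 3·9^3 + 3·9^2 + 2·9 + 7 = 1162263922 —(−1)→ 1162263921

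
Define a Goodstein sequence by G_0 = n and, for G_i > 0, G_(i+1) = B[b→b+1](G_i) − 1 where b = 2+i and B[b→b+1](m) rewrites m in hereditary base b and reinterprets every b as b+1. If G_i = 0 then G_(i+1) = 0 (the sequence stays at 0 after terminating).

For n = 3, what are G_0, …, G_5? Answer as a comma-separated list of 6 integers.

G_0=3  [base 2] 2 + 1  →[2↦3]→  3 + 1 = 4  −1 ⇒ G_1=3
G_1=3  [base 3] 3  →[3↦4]→  4 = 4  −1 ⇒ G_2=3
G_2=3  [base 4] 3  →[4↦5]→  3 = 3  −1 ⇒ G_3=2
G_3=2  [base 5] 2  →[5↦6]→  2 = 2  −1 ⇒ G_4=1
G_4=1  [base 6] 1  →[6↦7]→  1 = 1  −1 ⇒ G_5=0

3, 3, 3, 2, 1, 0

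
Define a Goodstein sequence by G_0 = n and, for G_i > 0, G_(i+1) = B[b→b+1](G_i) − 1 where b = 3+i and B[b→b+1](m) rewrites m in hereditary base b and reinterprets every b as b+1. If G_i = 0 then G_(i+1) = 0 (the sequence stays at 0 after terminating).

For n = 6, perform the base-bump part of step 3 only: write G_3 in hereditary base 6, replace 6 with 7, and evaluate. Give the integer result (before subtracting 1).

8

base 3: 6 = 2·3; at 4: 2·4 = 8; next = 7
base 4: 7 = 4 + 3; at 5: 5 + 3 = 8; next = 7
base 5: 7 = 5 + 2; at 6: 6 + 2 = 8; next = 7
base 6: 7 = 6 + 1; at 7: 7 + 1 = 8; next = 7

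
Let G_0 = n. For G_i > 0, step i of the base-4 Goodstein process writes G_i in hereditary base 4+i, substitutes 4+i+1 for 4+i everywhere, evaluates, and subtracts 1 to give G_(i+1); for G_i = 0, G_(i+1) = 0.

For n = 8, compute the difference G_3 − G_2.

[0] 8 ≡ 2·4 (base 4). Lift 5: 10. −1: 9.
[1] 9 ≡ 5 + 4 (base 5). Lift 6: 10. −1: 9.
[2] 9 ≡ 6 + 3 (base 6). Lift 7: 10. −1: 9.

0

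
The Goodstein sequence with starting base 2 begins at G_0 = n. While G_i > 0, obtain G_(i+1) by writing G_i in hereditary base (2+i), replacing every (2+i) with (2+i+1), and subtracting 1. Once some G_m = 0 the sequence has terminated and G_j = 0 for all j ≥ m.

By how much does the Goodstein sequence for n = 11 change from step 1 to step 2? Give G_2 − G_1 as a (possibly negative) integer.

G_0 = 11. HB_2(11) = 2^(2 + 1) + 2 + 1. Bump = 85. G_1 = 84.
G_1 = 84. HB_3(84) = 3^(3 + 1) + 3. Bump = 1028. G_2 = 1027.

943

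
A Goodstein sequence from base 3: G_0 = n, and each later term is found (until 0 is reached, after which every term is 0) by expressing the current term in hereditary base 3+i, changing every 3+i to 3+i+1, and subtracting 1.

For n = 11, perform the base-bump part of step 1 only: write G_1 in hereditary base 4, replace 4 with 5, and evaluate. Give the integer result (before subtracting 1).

26

i=0: 11 = 3^2 + 2 (b=3); 3→4: 4^2 + 2 = 18; 18−1 = 17
i=1: 17 = 4^2 + 1 (b=4); 4→5: 5^2 + 1 = 26; 26−1 = 25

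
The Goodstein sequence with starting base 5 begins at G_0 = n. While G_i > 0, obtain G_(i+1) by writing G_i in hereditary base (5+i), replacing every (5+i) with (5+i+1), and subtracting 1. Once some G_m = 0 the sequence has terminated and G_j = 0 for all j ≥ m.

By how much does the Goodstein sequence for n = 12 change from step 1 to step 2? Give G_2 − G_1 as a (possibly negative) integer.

base 5: 12 = 2·5 + 2; at 6: 2·6 + 2 = 14; next = 13
base 6: 13 = 2·6 + 1; at 7: 2·7 + 1 = 15; next = 14

1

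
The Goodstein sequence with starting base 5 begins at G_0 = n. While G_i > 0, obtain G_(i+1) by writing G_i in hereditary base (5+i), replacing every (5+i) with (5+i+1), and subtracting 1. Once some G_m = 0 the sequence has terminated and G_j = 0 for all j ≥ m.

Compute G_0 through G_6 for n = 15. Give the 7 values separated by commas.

15, 17, 18, 19, 20, 21, 22

G_0=15  [base 5] 3·5  →[5↦6]→  3·6 = 18  −1 ⇒ G_1=17
G_1=17  [base 6] 2·6 + 5  →[6↦7]→  2·7 + 5 = 19  −1 ⇒ G_2=18
G_2=18  [base 7] 2·7 + 4  →[7↦8]→  2·8 + 4 = 20  −1 ⇒ G_3=19
G_3=19  [base 8] 2·8 + 3  →[8↦9]→  2·9 + 3 = 21  −1 ⇒ G_4=20
G_4=20  [base 9] 2·9 + 2  →[9↦10]→  2·10 + 2 = 22  −1 ⇒ G_5=21
G_5=21  [base 10] 2·10 + 1  →[10↦11]→  2·11 + 1 = 23  −1 ⇒ G_6=22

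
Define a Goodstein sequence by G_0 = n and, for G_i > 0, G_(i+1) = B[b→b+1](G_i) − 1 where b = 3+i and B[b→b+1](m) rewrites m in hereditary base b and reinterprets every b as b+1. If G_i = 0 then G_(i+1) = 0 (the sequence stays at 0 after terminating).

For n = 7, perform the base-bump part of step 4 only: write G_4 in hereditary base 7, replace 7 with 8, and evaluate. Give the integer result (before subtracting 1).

G_0=7  [base 3] 2·3 + 1  →[3↦4]→  2·4 + 1 = 9  −1 ⇒ G_1=8
G_1=8  [base 4] 2·4  →[4↦5]→  2·5 = 10  −1 ⇒ G_2=9
G_2=9  [base 5] 5 + 4  →[5↦6]→  6 + 4 = 10  −1 ⇒ G_3=9
G_3=9  [base 6] 6 + 3  →[6↦7]→  7 + 3 = 10  −1 ⇒ G_4=9
G_4=9  [base 7] 7 + 2  →[7↦8]→  8 + 2 = 10  −1 ⇒ G_5=9

10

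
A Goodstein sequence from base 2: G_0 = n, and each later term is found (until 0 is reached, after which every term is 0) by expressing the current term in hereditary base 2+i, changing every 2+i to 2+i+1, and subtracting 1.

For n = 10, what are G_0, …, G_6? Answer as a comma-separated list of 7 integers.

10, 83, 1025, 15625, 279935, 4215754, 84073323

step 0: 10 = 2^(2 + 1) + 2; sub 3 for 2: 3^(3 + 1) + 3; = 84; G_1 = 84−1 = 83
step 1: 83 = 3^(3 + 1) + 2; sub 4 for 3: 4^(4 + 1) + 2; = 1026; G_2 = 1026−1 = 1025
step 2: 1025 = 4^(4 + 1) + 1; sub 5 for 4: 5^(5 + 1) + 1; = 15626; G_3 = 15626−1 = 15625
step 3: 15625 = 5^(5 + 1); sub 6 for 5: 6^(6 + 1); = 279936; G_4 = 279936−1 = 279935
step 4: 279935 = 5·6^6 + 5·6^5 + 5·6^4 + 5·6^3 + 5·6^2 + 5·6 + 5; sub 7 for 6: 5·7^7 + 5·7^5 + 5·7^4 + 5·7^3 + 5·7^2 + 5·7 + 5; = 4215755; G_5 = 4215755−1 = 4215754
step 5: 4215754 = 5·7^7 + 5·7^5 + 5·7^4 + 5·7^3 + 5·7^2 + 5·7 + 4; sub 8 for 7: 5·8^8 + 5·8^5 + 5·8^4 + 5·8^3 + 5·8^2 + 5·8 + 4; = 84073324; G_6 = 84073324−1 = 84073323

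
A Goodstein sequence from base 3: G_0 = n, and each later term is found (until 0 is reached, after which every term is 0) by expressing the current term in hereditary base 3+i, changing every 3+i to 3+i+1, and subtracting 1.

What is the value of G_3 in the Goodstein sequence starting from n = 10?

27

[0] 10 ≡ 3^2 + 1 (base 3). Lift 4: 17. −1: 16.
[1] 16 ≡ 4^2 (base 4). Lift 5: 25. −1: 24.
[2] 24 ≡ 4·5 + 4 (base 5). Lift 6: 28. −1: 27.
[3] 27 ≡ 4·6 + 3 (base 6). Lift 7: 31. −1: 30.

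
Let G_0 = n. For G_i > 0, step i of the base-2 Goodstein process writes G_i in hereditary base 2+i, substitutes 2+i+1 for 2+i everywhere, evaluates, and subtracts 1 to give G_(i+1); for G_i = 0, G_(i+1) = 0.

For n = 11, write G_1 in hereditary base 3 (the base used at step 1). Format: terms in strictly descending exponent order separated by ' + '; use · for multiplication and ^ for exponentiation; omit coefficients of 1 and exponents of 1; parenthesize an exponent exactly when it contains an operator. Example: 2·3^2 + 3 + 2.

3^(3 + 1) + 3

i=0: 11 = 2^(2 + 1) + 2 + 1 (b=2); 2→3: 3^(3 + 1) + 3 + 1 = 85; 85−1 = 84
i=1: 84 = 3^(3 + 1) + 3 (b=3); 3→4: 4^(4 + 1) + 4 = 1028; 1028−1 = 1027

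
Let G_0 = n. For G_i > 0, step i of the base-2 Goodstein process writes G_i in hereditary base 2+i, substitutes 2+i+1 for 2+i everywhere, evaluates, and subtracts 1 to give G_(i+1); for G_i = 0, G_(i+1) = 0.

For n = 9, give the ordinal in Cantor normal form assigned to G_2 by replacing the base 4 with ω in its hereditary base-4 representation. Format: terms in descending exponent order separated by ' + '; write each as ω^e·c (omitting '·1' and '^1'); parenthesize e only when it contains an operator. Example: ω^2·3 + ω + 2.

i=0: 9 = 2^(2 + 1) + 1 (b=2); 2→3: 3^(3 + 1) + 1 = 82; 82−1 = 81
i=1: 81 = 3^(3 + 1) (b=3); 3→4: 4^(4 + 1) = 1024; 1024−1 = 1023
i=2: 1023 = 3·4^4 + 3·4^3 + 3·4^2 + 3·4 + 3 (b=4); 4→5: 3·5^5 + 3·5^3 + 3·5^2 + 3·5 + 3 = 9843; 9843−1 = 9842

ω^ω·3 + ω^3·3 + ω^2·3 + ω·3 + 3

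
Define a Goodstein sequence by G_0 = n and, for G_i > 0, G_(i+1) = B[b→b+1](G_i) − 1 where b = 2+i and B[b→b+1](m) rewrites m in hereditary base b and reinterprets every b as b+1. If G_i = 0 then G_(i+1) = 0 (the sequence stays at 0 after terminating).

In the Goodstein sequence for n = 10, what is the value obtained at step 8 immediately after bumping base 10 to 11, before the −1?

1426559238831

G_0 = 10. HB_2(10) = 2^(2 + 1) + 2. Bump = 84. G_1 = 83.
G_1 = 83. HB_3(83) = 3^(3 + 1) + 2. Bump = 1026. G_2 = 1025.
G_2 = 1025. HB_4(1025) = 4^(4 + 1) + 1. Bump = 15626. G_3 = 15625.
G_3 = 15625. HB_5(15625) = 5^(5 + 1). Bump = 279936. G_4 = 279935.
G_4 = 279935. HB_6(279935) = 5·6^6 + 5·6^5 + 5·6^4 + 5·6^3 + 5·6^2 + 5·6 + 5. Bump = 4215755. G_5 = 4215754.
G_5 = 4215754. HB_7(4215754) = 5·7^7 + 5·7^5 + 5·7^4 + 5·7^3 + 5·7^2 + 5·7 + 4. Bump = 84073324. G_6 = 84073323.
G_6 = 84073323. HB_8(84073323) = 5·8^8 + 5·8^5 + 5·8^4 + 5·8^3 + 5·8^2 + 5·8 + 3. Bump = 1937434593. G_7 = 1937434592.
G_7 = 1937434592. HB_9(1937434592) = 5·9^9 + 5·9^5 + 5·9^4 + 5·9^3 + 5·9^2 + 5·9 + 2. Bump = 50000555552. G_8 = 50000555551.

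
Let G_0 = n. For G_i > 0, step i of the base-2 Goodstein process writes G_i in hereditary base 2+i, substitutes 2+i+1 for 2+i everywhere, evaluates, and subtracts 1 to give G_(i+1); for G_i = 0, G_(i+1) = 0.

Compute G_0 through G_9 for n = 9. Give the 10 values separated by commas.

(0) 9|_2 = 2^(2 + 1) + 1 ↦ 3^(3 + 1) + 1|_3 = 82 ⇒ 81
(1) 81|_3 = 3^(3 + 1) ↦ 4^(4 + 1)|_4 = 1024 ⇒ 1023
(2) 1023|_4 = 3·4^4 + 3·4^3 + 3·4^2 + 3·4 + 3 ↦ 3·5^5 + 3·5^3 + 3·5^2 + 3·5 + 3|_5 = 9843 ⇒ 9842
(3) 9842|_5 = 3·5^5 + 3·5^3 + 3·5^2 + 3·5 + 2 ↦ 3·6^6 + 3·6^3 + 3·6^2 + 3·6 + 2|_6 = 140744 ⇒ 140743
(4) 140743|_6 = 3·6^6 + 3·6^3 + 3·6^2 + 3·6 + 1 ↦ 3·7^7 + 3·7^3 + 3·7^2 + 3·7 + 1|_7 = 2471827 ⇒ 2471826
(5) 2471826|_7 = 3·7^7 + 3·7^3 + 3·7^2 + 3·7 ↦ 3·8^8 + 3·8^3 + 3·8^2 + 3·8|_8 = 50333400 ⇒ 50333399
(6) 50333399|_8 = 3·8^8 + 3·8^3 + 3·8^2 + 2·8 + 7 ↦ 3·9^9 + 3·9^3 + 3·9^2 + 2·9 + 7|_9 = 1162263922 ⇒ 1162263921
(7) 1162263921|_9 = 3·9^9 + 3·9^3 + 3·9^2 + 2·9 + 6 ↦ 3·10^10 + 3·10^3 + 3·10^2 + 2·10 + 6|_10 = 30000003326 ⇒ 30000003325
(8) 30000003325|_10 = 3·10^10 + 3·10^3 + 3·10^2 + 2·10 + 5 ↦ 3·11^11 + 3·11^3 + 3·11^2 + 2·11 + 5|_11 = 855935016216 ⇒ 855935016215

9, 81, 1023, 9842, 140743, 2471826, 50333399, 1162263921, 30000003325, 855935016215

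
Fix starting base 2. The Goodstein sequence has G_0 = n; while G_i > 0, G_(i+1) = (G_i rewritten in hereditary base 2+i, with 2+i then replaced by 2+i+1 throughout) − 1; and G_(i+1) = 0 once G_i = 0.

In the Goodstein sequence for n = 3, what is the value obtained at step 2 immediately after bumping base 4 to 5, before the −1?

3

G_0=3  [base 2] 2 + 1  →[2↦3]→  3 + 1 = 4  −1 ⇒ G_1=3
G_1=3  [base 3] 3  →[3↦4]→  4 = 4  −1 ⇒ G_2=3
G_2=3  [base 4] 3  →[4↦5]→  3 = 3  −1 ⇒ G_3=2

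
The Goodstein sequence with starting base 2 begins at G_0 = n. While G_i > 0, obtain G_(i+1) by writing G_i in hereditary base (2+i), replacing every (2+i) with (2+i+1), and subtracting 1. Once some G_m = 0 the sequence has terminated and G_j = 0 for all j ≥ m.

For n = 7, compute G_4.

46657

G_0=7  [base 2] 2^2 + 2 + 1  →[2↦3]→  3^3 + 3 + 1 = 31  −1 ⇒ G_1=30
G_1=30  [base 3] 3^3 + 3  →[3↦4]→  4^4 + 4 = 260  −1 ⇒ G_2=259
G_2=259  [base 4] 4^4 + 3  →[4↦5]→  5^5 + 3 = 3128  −1 ⇒ G_3=3127
G_3=3127  [base 5] 5^5 + 2  →[5↦6]→  6^6 + 2 = 46658  −1 ⇒ G_4=46657
G_4=46657  [base 6] 6^6 + 1  →[6↦7]→  7^7 + 1 = 823544  −1 ⇒ G_5=823543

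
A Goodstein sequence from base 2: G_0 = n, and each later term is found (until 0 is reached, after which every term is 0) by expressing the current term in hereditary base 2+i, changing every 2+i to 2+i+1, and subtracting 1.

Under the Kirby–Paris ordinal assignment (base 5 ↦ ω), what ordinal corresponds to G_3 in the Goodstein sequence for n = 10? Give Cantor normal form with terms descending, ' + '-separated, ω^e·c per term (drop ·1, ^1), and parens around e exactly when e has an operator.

ω^(ω + 1)

[0] 10 ≡ 2^(2 + 1) + 2 (base 2). Lift 3: 84. −1: 83.
[1] 83 ≡ 3^(3 + 1) + 2 (base 3). Lift 4: 1026. −1: 1025.
[2] 1025 ≡ 4^(4 + 1) + 1 (base 4). Lift 5: 15626. −1: 15625.
[3] 15625 ≡ 5^(5 + 1) (base 5). Lift 6: 279936. −1: 279935.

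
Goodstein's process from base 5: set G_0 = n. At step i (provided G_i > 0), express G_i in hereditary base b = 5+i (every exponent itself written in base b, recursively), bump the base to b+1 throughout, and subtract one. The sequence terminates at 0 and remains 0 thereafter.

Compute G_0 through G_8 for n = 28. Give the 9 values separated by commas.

28, 38, 50, 64, 80, 87, 94, 101, 108

step 0: 28 = 5^2 + 3; sub 6 for 5: 6^2 + 3; = 39; G_1 = 39−1 = 38
step 1: 38 = 6^2 + 2; sub 7 for 6: 7^2 + 2; = 51; G_2 = 51−1 = 50
step 2: 50 = 7^2 + 1; sub 8 for 7: 8^2 + 1; = 65; G_3 = 65−1 = 64
step 3: 64 = 8^2; sub 9 for 8: 9^2; = 81; G_4 = 81−1 = 80
step 4: 80 = 8·9 + 8; sub 10 for 9: 8·10 + 8; = 88; G_5 = 88−1 = 87
step 5: 87 = 8·10 + 7; sub 11 for 10: 8·11 + 7; = 95; G_6 = 95−1 = 94
step 6: 94 = 8·11 + 6; sub 12 for 11: 8·12 + 6; = 102; G_7 = 102−1 = 101
step 7: 101 = 8·12 + 5; sub 13 for 12: 8·13 + 5; = 109; G_8 = 109−1 = 108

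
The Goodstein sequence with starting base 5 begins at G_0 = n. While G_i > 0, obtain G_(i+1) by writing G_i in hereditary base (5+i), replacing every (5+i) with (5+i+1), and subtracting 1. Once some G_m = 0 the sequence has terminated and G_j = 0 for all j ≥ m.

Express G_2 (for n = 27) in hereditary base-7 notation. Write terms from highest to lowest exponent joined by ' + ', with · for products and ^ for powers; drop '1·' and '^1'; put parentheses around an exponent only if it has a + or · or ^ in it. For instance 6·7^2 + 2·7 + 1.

G_0 = 27. HB_5(27) = 5^2 + 2. Bump = 38. G_1 = 37.
G_1 = 37. HB_6(37) = 6^2 + 1. Bump = 50. G_2 = 49.
G_2 = 49. HB_7(49) = 7^2. Bump = 64. G_3 = 63.

7^2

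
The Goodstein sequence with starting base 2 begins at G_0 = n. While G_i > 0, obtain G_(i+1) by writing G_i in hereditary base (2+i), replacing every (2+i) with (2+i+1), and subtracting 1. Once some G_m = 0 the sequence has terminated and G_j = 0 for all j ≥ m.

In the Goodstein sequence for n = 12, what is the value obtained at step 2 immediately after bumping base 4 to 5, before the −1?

(0) 12|_2 = 2^(2 + 1) + 2^2 ↦ 3^(3 + 1) + 3^3|_3 = 108 ⇒ 107
(1) 107|_3 = 3^(3 + 1) + 2·3^2 + 2·3 + 2 ↦ 4^(4 + 1) + 2·4^2 + 2·4 + 2|_4 = 1066 ⇒ 1065
(2) 1065|_4 = 4^(4 + 1) + 2·4^2 + 2·4 + 1 ↦ 5^(5 + 1) + 2·5^2 + 2·5 + 1|_5 = 15686 ⇒ 15685

15686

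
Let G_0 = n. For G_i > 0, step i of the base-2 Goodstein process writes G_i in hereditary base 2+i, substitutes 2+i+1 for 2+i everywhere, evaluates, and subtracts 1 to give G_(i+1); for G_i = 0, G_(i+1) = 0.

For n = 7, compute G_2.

259

(0) 7|_2 = 2^2 + 2 + 1 ↦ 3^3 + 3 + 1|_3 = 31 ⇒ 30
(1) 30|_3 = 3^3 + 3 ↦ 4^4 + 4|_4 = 260 ⇒ 259
(2) 259|_4 = 4^4 + 3 ↦ 5^5 + 3|_5 = 3128 ⇒ 3127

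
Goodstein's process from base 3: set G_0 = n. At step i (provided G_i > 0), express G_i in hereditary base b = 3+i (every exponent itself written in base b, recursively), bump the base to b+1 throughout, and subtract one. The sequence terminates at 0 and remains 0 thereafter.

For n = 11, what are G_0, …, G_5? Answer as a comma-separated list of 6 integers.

base 3: 11 = 3^2 + 2; at 4: 4^2 + 2 = 18; next = 17
base 4: 17 = 4^2 + 1; at 5: 5^2 + 1 = 26; next = 25
base 5: 25 = 5^2; at 6: 6^2 = 36; next = 35
base 6: 35 = 5·6 + 5; at 7: 5·7 + 5 = 40; next = 39
base 7: 39 = 5·7 + 4; at 8: 5·8 + 4 = 44; next = 43

11, 17, 25, 35, 39, 43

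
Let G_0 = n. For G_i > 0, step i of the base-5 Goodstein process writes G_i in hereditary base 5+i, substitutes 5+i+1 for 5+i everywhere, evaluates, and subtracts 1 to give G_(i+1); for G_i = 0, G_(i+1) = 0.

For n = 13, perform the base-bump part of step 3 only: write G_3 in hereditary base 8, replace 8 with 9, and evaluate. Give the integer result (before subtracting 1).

[0] 13 ≡ 2·5 + 3 (base 5). Lift 6: 15. −1: 14.
[1] 14 ≡ 2·6 + 2 (base 6). Lift 7: 16. −1: 15.
[2] 15 ≡ 2·7 + 1 (base 7). Lift 8: 17. −1: 16.
[3] 16 ≡ 2·8 (base 8). Lift 9: 18. −1: 17.

18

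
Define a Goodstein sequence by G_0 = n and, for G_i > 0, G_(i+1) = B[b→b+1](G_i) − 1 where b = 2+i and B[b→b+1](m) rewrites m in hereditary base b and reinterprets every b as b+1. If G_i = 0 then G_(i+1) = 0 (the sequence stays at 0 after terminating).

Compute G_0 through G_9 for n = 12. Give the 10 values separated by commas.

12 —HB2→ 2^(2 + 1) + 2^2 —bump→ 3^(3 + 1) + 3^3 = 108 —(−1)→ 107
107 —HB3→ 3^(3 + 1) + 2·3^2 + 2·3 + 2 —bump→ 4^(4 + 1) + 2·4^2 + 2·4 + 2 = 1066 —(−1)→ 1065
1065 —HB4→ 4^(4 + 1) + 2·4^2 + 2·4 + 1 —bump→ 5^(5 + 1) + 2·5^2 + 2·5 + 1 = 15686 —(−1)→ 15685
15685 —HB5→ 5^(5 + 1) + 2·5^2 + 2·5 —bump→ 6^(6 + 1) + 2·6^2 + 2·6 = 280020 —(−1)→ 280019
280019 —HB6→ 6^(6 + 1) + 2·6^2 + 6 + 5 —bump→ 7^(7 + 1) + 2·7^2 + 7 + 5 = 5764911 —(−1)→ 5764910
5764910 —HB7→ 7^(7 + 1) + 2·7^2 + 7 + 4 —bump→ 8^(8 + 1) + 2·8^2 + 8 + 4 = 134217868 —(−1)→ 134217867
134217867 —HB8→ 8^(8 + 1) + 2·8^2 + 8 + 3 —bump→ 9^(9 + 1) + 2·9^2 + 9 + 3 = 3486784575 —(−1)→ 3486784574
3486784574 —HB9→ 9^(9 + 1) + 2·9^2 + 9 + 2 —bump→ 10^(10 + 1) + 2·10^2 + 10 + 2 = 100000000212 —(−1)→ 100000000211
100000000211 —HB10→ 10^(10 + 1) + 2·10^2 + 10 + 1 —bump→ 11^(11 + 1) + 2·11^2 + 11 + 1 = 3138428376975 —(−1)→ 3138428376974

12, 107, 1065, 15685, 280019, 5764910, 134217867, 3486784574, 100000000211, 3138428376974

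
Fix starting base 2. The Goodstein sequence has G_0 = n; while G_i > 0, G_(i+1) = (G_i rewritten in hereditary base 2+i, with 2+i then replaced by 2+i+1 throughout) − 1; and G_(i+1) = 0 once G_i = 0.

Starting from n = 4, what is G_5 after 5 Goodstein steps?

109

4 —HB2→ 2^2 —bump→ 3^3 = 27 —(−1)→ 26
26 —HB3→ 2·3^2 + 2·3 + 2 —bump→ 2·4^2 + 2·4 + 2 = 42 —(−1)→ 41
41 —HB4→ 2·4^2 + 2·4 + 1 —bump→ 2·5^2 + 2·5 + 1 = 61 —(−1)→ 60
60 —HB5→ 2·5^2 + 2·5 —bump→ 2·6^2 + 2·6 = 84 —(−1)→ 83
83 —HB6→ 2·6^2 + 6 + 5 —bump→ 2·7^2 + 7 + 5 = 110 —(−1)→ 109
109 —HB7→ 2·7^2 + 7 + 4 —bump→ 2·8^2 + 8 + 4 = 140 —(−1)→ 139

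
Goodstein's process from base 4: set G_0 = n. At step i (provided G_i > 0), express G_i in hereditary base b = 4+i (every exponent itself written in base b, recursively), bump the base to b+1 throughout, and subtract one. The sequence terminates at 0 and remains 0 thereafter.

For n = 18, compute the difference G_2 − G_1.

10

base 4: 18 = 4^2 + 2; at 5: 5^2 + 2 = 27; next = 26
base 5: 26 = 5^2 + 1; at 6: 6^2 + 1 = 37; next = 36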